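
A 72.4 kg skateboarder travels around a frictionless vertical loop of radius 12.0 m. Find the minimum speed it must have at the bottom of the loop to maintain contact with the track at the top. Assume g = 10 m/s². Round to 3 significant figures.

At the top: mg = mv_top²/r ⇒ v_top² = gr = 120.0 m²/s²
Energy from bottom to top (height 2r): ½mv_bot² = ½mv_top² + mg(2r)
v_bot² = gr + 4gr = 5gr = 600.0
v_bot = √(5gr) = 24.49 m/s

v = 24.5 m/s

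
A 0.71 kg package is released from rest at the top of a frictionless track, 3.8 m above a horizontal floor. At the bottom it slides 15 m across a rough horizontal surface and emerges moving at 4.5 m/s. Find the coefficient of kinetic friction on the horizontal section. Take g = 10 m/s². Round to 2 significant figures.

Applying the work–energy principle:
mgh = ½mv² + μ_k m g d
mgh = 26.980 J; ½mv² = 7.1887 J
W_f = 26.980 − 7.1887 = 19.79 J
μ_k = W_f/(mg·d) = 19.79/(7.100 × 15) = 0.1858

μ_k = 0.19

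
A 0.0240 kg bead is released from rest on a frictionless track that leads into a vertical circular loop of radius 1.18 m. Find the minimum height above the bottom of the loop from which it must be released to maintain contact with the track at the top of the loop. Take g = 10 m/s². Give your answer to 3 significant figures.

At the top, for minimum speed gravity alone supplies the centripetal force: mg = mv_top²/r ⇒ v_top² = gr = 11.80 m²/s²
Energy conservation from release height h to the top (height 2r): mgh = ½mv_top² + mg(2r)
h = v_top²/(2g) + 2r = r/2 + 2r = 5r/2 = 2.950 m

h = 2.95 m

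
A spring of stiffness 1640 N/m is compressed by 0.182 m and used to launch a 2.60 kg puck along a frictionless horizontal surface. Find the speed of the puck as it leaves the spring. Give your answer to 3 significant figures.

The puck leaves the spring when the spring is at natural length, so ½kx² = ½mv²
v = x√(k/m) = 0.182 × √(1640/2.60) = 4.571 m/s

v = 4.57 m/s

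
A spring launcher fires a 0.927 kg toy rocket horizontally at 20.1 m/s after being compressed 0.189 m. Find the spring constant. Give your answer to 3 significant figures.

k = 10500 N/m

½kx² = ½mv²
k = mv²/x² = (0.927)(20.1)²/(0.189)² = 10485 N/m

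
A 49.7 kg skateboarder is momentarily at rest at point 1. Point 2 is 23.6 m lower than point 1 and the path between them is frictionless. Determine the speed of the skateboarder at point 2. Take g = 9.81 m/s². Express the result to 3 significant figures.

v = 21.5 m/s

By conservation of mechanical energy, mgh = ½mv²
v = √(2gh) = √(2 × 9.81 × 23.6) = √463.03 = 21.52 m/s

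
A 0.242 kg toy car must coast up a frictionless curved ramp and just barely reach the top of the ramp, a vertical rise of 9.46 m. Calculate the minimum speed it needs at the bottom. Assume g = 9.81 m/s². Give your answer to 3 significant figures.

At the top it is momentarily at rest, so all KE converts to PE: ½mv² = mgh
v = √(2gh) = √(2 × 9.81 × 9.46) = 13.62 m/s

v = 13.6 m/s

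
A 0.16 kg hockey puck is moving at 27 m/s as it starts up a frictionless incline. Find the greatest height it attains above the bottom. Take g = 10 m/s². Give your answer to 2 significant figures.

h = 36 m

Setting KE at the bottom equal to PE gained: ½mv² = mgh
h = v²/(2g) = 27²/(2 × 10) = 36.45 m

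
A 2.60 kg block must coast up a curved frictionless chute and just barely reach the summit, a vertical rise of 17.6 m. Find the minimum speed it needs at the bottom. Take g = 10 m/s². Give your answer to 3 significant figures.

At the top it is momentarily at rest, so all KE converts to PE: ½mv² = mgh
v = √(2gh) = √(2 × 10 × 17.6) = 18.76 m/s

v = 18.8 m/s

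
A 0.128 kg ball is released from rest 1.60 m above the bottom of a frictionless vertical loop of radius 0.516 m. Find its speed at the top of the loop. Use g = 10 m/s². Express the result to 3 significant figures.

Energy conservation: mgh = ½mv_top² + mg(2r)
v_top² = 2g(h − 2r) = 2(10)(1.60 − 1.032) = 11.36
v_top = 3.370 m/s

v = 3.37 m/s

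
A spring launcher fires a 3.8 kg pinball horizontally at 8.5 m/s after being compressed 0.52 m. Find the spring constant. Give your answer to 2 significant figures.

Spring PE at full compression equals KE at release: ½kx² = ½mv²
k = mv²/x² = (3.8)(8.5)²/(0.52)² = 1015 N/m

k = 1000 N/m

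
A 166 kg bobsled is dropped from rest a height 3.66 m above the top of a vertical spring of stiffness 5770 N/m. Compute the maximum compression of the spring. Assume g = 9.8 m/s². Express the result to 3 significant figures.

Take the reference level at the top of the uncompressed spring. At max compression the bobsled has fallen H + x and is momentarily at rest:
mg(H + x) = ½kx²
½(5770)x² − (166)(9.8)x − (166)(9.8)(3.66) = 0
2885x² − 1627x − 5954 = 0
x = [1627 + √(2.646e+06 + 6.8710e+07)]/(2 × 2885) = 1.746 m

x = 1.75 m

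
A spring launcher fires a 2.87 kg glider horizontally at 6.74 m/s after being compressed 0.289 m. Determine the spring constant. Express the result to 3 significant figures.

k = 1560 N/m

Spring PE at full compression equals KE at release: ½kx² = ½mv²
k = mv²/x² = (2.87)(6.74)²/(0.289)² = 1561 N/m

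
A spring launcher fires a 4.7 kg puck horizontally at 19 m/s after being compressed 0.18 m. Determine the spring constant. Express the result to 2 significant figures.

k = 52000 N/m

Energy stored in the spring equals the launch KE: ½kx² = ½mv²
k = mv²/x² = (4.7)(19)²/(0.18)² = 52367 N/m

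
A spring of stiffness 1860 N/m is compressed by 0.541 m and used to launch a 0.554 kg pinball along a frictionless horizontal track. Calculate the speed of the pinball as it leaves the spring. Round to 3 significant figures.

Spring PE converts entirely to kinetic energy: ½kx² = ½mv²
v = x√(k/m) = 0.541 × √(1860/0.554) = 31.35 m/s

v = 31.3 m/s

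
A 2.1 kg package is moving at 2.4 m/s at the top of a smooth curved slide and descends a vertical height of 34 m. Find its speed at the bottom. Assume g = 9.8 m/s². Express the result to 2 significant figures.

v = 26 m/s

Mechanical energy is conserved (no friction): ½mv₀² + mgh = ½mv²
v² = v₀² + 2gh = (2.4)² + 2(9.8)(34) = 672.16
v = √672.16 = 25.93 m/s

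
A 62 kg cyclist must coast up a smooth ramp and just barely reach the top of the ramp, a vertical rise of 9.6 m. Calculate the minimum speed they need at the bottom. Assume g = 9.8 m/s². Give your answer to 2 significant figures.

v = 14 m/s

At the top they are momentarily at rest, so all KE converts to PE: ½mv² = mgh
v = √(2gh) = √(2 × 9.8 × 9.6) = 13.72 m/s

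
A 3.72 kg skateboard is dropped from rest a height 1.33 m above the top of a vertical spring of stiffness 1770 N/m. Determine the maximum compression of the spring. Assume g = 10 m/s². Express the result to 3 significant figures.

x = 0.258 m

Let x be the compression. The total drop is H + x, and the skateboard is instantaneously at rest at max compression, so energy conservation gives:
mg(H + x) = ½kx²
½(1770)x² − (3.72)(10)x − (3.72)(10)(1.33) = 0
885.0x² − 37.20x − 49.48 = 0
x = [37.20 + √(1384 + 175145)]/(2 × 885.0) = 0.2584 m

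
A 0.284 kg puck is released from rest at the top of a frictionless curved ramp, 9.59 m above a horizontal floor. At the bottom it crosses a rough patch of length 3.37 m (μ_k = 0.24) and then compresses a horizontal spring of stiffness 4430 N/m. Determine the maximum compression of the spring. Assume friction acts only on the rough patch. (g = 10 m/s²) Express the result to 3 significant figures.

x = 0.106 m

Initial energy: E₁ = mgh = (0.284)(10)(9.59) = 27.236 J
Friction removes W_f = μ_k mg d = (0.24)(0.284)(10)(3.37) = 2.297 J
Energy reaching the spring: E = 27.236 − 2.297 = 24.939 J
At max compression ½kx² = E ⇒ x = √(2E/k) = √(2 × 24.939/4430) = 0.1061 m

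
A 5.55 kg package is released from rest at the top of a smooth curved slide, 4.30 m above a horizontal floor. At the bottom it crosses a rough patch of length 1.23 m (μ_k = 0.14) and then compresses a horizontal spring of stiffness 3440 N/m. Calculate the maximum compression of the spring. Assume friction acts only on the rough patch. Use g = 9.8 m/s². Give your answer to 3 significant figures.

x = 0.361 m

Initial energy: E₁ = mgh = (5.55)(9.8)(4.30) = 233.88 J
Friction removes W_f = μ_k mg d = (0.14)(5.55)(9.8)(1.23) = 9.366 J
Energy reaching the spring: E = 233.88 − 9.366 = 224.51 J
At max compression ½kx² = E ⇒ x = √(2E/k) = √(2 × 224.51/3440) = 0.3613 m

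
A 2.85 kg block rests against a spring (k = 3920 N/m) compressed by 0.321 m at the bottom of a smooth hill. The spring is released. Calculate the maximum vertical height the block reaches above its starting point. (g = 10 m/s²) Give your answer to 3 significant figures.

All spring PE becomes gravitational PE at the highest point: ½kx² = mgh
h = kx²/(2mg) = (3920)(0.321)²/(2 × 2.85 × 10) = 7.086 m

h = 7.09 m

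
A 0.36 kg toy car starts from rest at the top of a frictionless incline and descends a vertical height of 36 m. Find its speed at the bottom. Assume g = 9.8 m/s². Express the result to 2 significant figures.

v = 27 m/s

Equating total energy at the two states: mgh = ½mv²
v = √(2gh) = √(2 × 9.8 × 36) = √705.60 = 26.56 m/s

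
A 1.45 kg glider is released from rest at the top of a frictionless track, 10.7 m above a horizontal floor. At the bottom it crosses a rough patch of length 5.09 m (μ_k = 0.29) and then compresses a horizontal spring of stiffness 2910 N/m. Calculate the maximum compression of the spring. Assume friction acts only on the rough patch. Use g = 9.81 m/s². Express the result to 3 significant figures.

Initial energy: E₁ = mgh = (1.45)(9.81)(10.7) = 152.20 J
Friction removes W_f = μ_k mg d = (0.29)(1.45)(9.81)(5.09) = 21.00 J
Energy reaching the spring: E = 152.20 − 21.00 = 131.21 J
At max compression ½kx² = E ⇒ x = √(2E/k) = √(2 × 131.21/2910) = 0.3003 m

x = 0.300 m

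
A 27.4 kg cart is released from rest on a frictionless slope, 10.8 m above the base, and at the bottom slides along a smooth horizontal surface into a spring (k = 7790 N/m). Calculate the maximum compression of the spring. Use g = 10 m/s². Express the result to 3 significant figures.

x = 0.872 m

Energy conservation (no friction) from release to max compression: mgh = ½kx²
x = √(2mgh/k) = √(2 × 27.4 × 10 × 10.8 / 7790) = 0.8716 m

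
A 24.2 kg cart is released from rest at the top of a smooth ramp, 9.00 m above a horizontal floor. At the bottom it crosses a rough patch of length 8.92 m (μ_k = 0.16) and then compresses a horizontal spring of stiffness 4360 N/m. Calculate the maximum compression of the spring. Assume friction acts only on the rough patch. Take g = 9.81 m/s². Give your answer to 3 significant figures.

x = 0.908 m

Initial energy: E₁ = mgh = (24.2)(9.81)(9.00) = 2136.6 J
Friction removes W_f = μ_k mg d = (0.16)(24.2)(9.81)(8.92) = 338.8 J
Energy reaching the spring: E = 2136.6 − 338.8 = 1797.8 J
At max compression ½kx² = E ⇒ x = √(2E/k) = √(2 × 1797.8/4360) = 0.9081 m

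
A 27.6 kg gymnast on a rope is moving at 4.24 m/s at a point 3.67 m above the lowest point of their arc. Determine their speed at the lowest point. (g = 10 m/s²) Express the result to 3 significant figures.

v = 9.56 m/s

Mechanical energy is conserved (no friction): ½mv₀² + mgh = ½mv²
v² = v₀² + 2gh = (4.24)² + 2(10)(3.67) = 91.378
v = √91.378 = 9.559 m/s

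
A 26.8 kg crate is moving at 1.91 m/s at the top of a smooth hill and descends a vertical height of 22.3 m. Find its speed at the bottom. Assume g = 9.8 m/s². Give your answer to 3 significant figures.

v = 21.0 m/s

Energy conservation between the two points: ½mv₀² + mgh = ½mv²
The mass cancels from both sides.
v² = v₀² + 2gh = (1.91)² + 2(9.8)(22.3) = 440.73
v = √440.73 = 20.99 m/s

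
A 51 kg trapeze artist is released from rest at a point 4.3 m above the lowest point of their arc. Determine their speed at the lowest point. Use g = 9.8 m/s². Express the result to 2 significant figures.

Energy conservation between the two points: mgh = ½mv²
v = √(2gh) = √(2 × 9.8 × 4.3) = √84.280 = 9.180 m/s

v = 9.2 m/s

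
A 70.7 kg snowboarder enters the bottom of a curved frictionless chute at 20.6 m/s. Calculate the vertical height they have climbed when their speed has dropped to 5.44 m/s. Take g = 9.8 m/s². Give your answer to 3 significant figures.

Energy balance between the two points: ½mv₁² = ½mv₂² + mgh
h = (v₁² − v₂²)/(2g) = (20.6² − 5.44²)/(2 × 9.8) = 20.14 m

h = 20.1 m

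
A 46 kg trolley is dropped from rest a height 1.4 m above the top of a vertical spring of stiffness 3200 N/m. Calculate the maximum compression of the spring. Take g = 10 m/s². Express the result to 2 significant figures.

x = 0.79 m

Let x be the compression. The total drop is H + x, and the trolley is instantaneously at rest at max compression, so energy conservation gives:
mg(H + x) = ½kx²
½(3200)x² − (46)(10)x − (46)(10)(1.4) = 0
1600x² − 460.0x − 644.0 = 0
x = [460.0 + √(211600 + 4.1216e+06)]/(2 × 1600) = 0.7943 m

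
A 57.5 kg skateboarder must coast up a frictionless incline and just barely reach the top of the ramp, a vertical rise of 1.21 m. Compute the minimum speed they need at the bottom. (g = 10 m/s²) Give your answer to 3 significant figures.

At the top they are momentarily at rest, so all KE converts to PE: ½mv² = mgh
v = √(2gh) = √(2 × 10 × 1.21) = 4.919 m/s

v = 4.92 m/s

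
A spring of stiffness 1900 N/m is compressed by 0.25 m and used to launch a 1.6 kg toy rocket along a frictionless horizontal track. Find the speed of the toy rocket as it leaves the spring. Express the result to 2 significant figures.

v = 8.6 m/s

Spring PE converts entirely to kinetic energy: ½kx² = ½mv²
v = x√(k/m) = 0.25 × √(1900/1.6) = 8.615 m/s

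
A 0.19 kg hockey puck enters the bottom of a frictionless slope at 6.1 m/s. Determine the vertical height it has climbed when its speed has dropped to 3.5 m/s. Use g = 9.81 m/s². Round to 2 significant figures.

Conservation of energy: ½mv₁² = ½mv₂² + mgh
h = (v₁² − v₂²)/(2g) = (6.1² − 3.5²)/(2 × 9.81) = 1.272 m

h = 1.3 m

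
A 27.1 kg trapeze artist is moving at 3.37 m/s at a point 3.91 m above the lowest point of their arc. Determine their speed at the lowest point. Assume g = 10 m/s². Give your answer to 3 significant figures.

v = 9.46 m/s

Energy conservation between the two points: ½mv₀² + mgh = ½mv²
v² = v₀² + 2gh = (3.37)² + 2(10)(3.91) = 89.557
v = √89.557 = 9.463 m/s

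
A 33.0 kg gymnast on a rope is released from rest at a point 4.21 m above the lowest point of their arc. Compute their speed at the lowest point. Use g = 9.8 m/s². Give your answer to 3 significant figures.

Mechanical energy is conserved (no friction): mgh = ½mv²
v = √(2gh) = √(2 × 9.8 × 4.21) = √82.516 = 9.084 m/s

v = 9.08 m/s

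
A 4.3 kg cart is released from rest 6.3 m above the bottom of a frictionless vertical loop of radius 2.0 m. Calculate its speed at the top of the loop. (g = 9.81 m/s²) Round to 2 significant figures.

v = 6.7 m/s

Energy conservation: mgh = ½mv_top² + mg(2r)
v_top² = 2g(h − 2r) = 2(9.81)(6.3 − 4.000) = 45.13
v_top = 6.718 m/s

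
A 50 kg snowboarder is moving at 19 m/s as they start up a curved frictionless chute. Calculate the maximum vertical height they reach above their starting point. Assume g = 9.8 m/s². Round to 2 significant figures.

h = 18 m

Setting KE at the bottom equal to PE gained: ½mv² = mgh
h = v²/(2g) = 19²/(2 × 9.8) = 18.42 m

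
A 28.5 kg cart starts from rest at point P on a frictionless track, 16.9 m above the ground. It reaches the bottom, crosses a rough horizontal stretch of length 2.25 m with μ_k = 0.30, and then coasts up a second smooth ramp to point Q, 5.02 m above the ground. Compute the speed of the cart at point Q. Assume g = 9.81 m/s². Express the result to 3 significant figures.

v = 14.8 m/s

Energy at P: mgh₁ = (28.5)(9.81)(16.9) = 4725.0 J
Friction loss: W_f = μ_k mg d = 188.7 J
At Q: ½mv² + mgh₂ = mgh₁ − W_f
½mv² = 4725.0 − 188.7 − 1403.5 = 3132.7 J
v = √(2 × 3132.7/28.5) = 14.83 m/s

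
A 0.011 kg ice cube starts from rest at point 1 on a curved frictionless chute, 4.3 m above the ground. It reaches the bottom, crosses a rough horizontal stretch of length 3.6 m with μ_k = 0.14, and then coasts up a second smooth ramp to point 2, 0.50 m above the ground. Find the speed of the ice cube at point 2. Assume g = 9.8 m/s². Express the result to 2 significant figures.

Energy at 1: mgh₁ = (0.011)(9.8)(4.3) = 0.46354 J
Friction loss: W_f = μ_k mg d = 0.05433 J
At 2: ½mv² + mgh₂ = mgh₁ − W_f
½mv² = 0.46354 − 0.05433 − 0.053900 = 0.35531 J
v = √(2 × 0.35531/0.011) = 8.038 m/s

v = 8.0 m/s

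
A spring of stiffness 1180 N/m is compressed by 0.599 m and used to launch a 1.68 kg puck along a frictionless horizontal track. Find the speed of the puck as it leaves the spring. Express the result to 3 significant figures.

v = 15.9 m/s

Conservation of energy: ½kx² = ½mv²
v = x√(k/m) = 0.599 × √(1180/1.68) = 15.87 m/s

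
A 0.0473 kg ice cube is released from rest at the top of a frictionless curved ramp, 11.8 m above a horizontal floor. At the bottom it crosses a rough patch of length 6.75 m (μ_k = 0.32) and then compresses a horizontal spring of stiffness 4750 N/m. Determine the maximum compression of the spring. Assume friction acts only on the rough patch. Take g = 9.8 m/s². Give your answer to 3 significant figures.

Initial energy: E₁ = mgh = (0.0473)(9.8)(11.8) = 5.4698 J
Friction removes W_f = μ_k mg d = (0.32)(0.0473)(9.8)(6.75) = 1.001 J
Energy reaching the spring: E = 5.4698 − 1.001 = 4.4685 J
At max compression ½kx² = E ⇒ x = √(2E/k) = √(2 × 4.4685/4750) = 0.04338 m

x = 0.0434 m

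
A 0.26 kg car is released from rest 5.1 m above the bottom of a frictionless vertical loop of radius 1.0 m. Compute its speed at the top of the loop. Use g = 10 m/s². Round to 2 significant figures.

v = 7.9 m/s

Energy conservation: mgh = ½mv_top² + mg(2r)
v_top² = 2g(h − 2r) = 2(10)(5.1 − 2.000) = 62.00
v_top = 7.874 m/s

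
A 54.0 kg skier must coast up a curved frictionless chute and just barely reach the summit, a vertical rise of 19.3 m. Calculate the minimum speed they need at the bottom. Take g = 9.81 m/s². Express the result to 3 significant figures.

v = 19.5 m/s

At the top they are momentarily at rest, so all KE converts to PE: ½mv² = mgh
v = √(2gh) = √(2 × 9.81 × 19.3) = 19.46 m/s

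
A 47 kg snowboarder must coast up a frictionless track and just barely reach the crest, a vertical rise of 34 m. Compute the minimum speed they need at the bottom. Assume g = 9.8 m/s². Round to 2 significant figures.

At the top they are momentarily at rest, so all KE converts to PE: ½mv² = mgh
v = √(2gh) = √(2 × 9.8 × 34) = 25.81 m/s

v = 26 m/s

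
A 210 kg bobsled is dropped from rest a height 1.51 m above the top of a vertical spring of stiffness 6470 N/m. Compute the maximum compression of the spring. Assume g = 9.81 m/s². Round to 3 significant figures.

Let x be the compression. The total drop is H + x, and the bobsled is instantaneously at rest at max compression, so energy conservation gives:
mg(H + x) = ½kx²
½(6470)x² − (210)(9.81)x − (210)(9.81)(1.51) = 0
3235x² − 2060x − 3111 = 0
x = [2060 + √(4.244e+06 + 4.0253e+07)]/(2 × 3235) = 1.349 m

x = 1.35 m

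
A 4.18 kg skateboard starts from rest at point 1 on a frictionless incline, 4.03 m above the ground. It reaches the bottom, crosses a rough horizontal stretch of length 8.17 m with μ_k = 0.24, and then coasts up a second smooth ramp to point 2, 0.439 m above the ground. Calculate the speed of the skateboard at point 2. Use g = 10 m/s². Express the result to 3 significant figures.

Energy at 1: mgh₁ = (4.18)(10)(4.03) = 168.45 J
Friction loss: W_f = μ_k mg d = 81.96 J
At 2: ½mv² + mgh₂ = mgh₁ − W_f
½mv² = 168.45 − 81.96 − 18.350 = 68.142 J
v = √(2 × 68.142/4.18) = 5.710 m/s

v = 5.71 m/s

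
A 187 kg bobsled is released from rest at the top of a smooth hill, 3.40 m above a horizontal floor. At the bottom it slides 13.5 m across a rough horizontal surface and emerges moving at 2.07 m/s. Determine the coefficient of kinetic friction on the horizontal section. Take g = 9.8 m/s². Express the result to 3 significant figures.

μ_k = 0.236

Energy bookkeeping (friction removes W_f = μ_k N d):
mgh = ½mv² + μ_k m g d
mgh = 6230.8 J; ½mv² = 400.64 J
W_f = 6230.8 − 400.64 = 5830 J
μ_k = W_f/(mg·d) = 5830/(1833 × 13.5) = 0.2357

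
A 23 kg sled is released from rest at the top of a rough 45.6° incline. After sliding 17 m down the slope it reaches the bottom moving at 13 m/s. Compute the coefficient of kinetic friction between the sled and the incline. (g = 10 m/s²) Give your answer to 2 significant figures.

μ_k = 0.31

The energy dissipated by friction is the PE lost minus the KE gained:
mgL sinθ = 2793.6 J; ½mv² = 1943.5 J
W_f = 2793.6 − 1943.5 = 850.1 J
μ_k = W_f/(mg cosθ · L) = 850.1/(160.9 × 17) = 0.3107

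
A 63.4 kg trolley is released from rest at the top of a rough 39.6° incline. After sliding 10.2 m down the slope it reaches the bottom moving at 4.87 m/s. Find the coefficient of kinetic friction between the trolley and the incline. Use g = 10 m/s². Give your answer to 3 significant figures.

The energy dissipated by friction is the PE lost minus the KE gained:
mgL sinθ = 4122.1 J; ½mv² = 751.83 J
W_f = 4122.1 − 751.83 = 3370 J
μ_k = W_f/(mg cosθ · L) = 3370/(488.5 × 10.2) = 0.6764

μ_k = 0.676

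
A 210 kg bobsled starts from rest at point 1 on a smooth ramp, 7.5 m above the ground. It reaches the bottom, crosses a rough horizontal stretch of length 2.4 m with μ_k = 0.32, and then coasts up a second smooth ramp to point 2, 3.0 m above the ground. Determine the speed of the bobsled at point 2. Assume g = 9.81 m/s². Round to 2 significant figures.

Energy at 1: mgh₁ = (210)(9.81)(7.5) = 15451 J
Friction loss: W_f = μ_k mg d = 1582 J
At 2: ½mv² + mgh₂ = mgh₁ − W_f
½mv² = 15451 − 1582 − 6180.3 = 7688.3 J
v = √(2 × 7688.3/210) = 8.557 m/s

v = 8.6 m/s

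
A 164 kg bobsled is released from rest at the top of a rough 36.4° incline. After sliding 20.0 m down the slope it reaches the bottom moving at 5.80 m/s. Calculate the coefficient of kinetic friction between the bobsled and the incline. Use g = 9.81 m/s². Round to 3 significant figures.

mgh = ½mv² + μ_k (mg cosθ) L, with h = L sinθ
mgL sinθ = 19094 J; ½mv² = 2758.5 J
W_f = 19094 − 2758.5 = 16336 J
μ_k = W_f/(mg cosθ · L) = 16336/(1295 × 20.0) = 0.6308

μ_k = 0.631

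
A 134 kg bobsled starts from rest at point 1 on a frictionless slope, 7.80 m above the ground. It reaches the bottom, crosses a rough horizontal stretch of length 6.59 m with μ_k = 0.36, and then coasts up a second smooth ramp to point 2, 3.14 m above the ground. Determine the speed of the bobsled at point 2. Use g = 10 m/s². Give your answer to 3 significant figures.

Energy at 1: mgh₁ = (134)(10)(7.80) = 10452 J
Friction loss: W_f = μ_k mg d = 3179 J
At 2: ½mv² + mgh₂ = mgh₁ − W_f
½mv² = 10452 − 3179 − 4207.6 = 3065.4 J
v = √(2 × 3065.4/134) = 6.764 m/s

v = 6.76 m/s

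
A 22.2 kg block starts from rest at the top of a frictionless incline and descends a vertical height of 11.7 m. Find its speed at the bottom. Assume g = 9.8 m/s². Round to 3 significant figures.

v = 15.1 m/s

By conservation of mechanical energy, mgh = ½mv²
v = √(2gh) = √(2 × 9.8 × 11.7) = √229.32 = 15.14 m/s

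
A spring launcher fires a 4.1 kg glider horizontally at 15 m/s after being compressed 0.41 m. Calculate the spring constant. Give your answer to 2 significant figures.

k = 5500 N/m

½kx² = ½mv²
k = mv²/x² = (4.1)(15)²/(0.41)² = 5488 N/m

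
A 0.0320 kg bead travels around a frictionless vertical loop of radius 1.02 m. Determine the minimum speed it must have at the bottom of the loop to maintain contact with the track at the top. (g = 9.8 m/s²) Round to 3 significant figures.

v = 7.07 m/s

At the top: mg = mv_top²/r ⇒ v_top² = gr = 9.996 m²/s²
Energy from bottom to top (height 2r): ½mv_bot² = ½mv_top² + mg(2r)
v_bot² = gr + 4gr = 5gr = 49.98
v_bot = √(5gr) = 7.070 m/s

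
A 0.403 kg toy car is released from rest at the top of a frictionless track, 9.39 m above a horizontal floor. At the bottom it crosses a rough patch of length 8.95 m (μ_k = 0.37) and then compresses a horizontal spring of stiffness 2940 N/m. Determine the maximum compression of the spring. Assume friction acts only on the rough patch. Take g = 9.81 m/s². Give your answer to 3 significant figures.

x = 0.128 m

Initial energy: E₁ = mgh = (0.403)(9.81)(9.39) = 37.123 J
Friction removes W_f = μ_k mg d = (0.37)(0.403)(9.81)(8.95) = 13.09 J
Energy reaching the spring: E = 37.123 − 13.09 = 24.031 J
At max compression ½kx² = E ⇒ x = √(2E/k) = √(2 × 24.031/2940) = 0.1279 m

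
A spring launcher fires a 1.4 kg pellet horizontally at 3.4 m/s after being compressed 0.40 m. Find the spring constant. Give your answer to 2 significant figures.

Spring PE at full compression equals KE at release: ½kx² = ½mv²
k = mv²/x² = (1.4)(3.4)²/(0.40)² = 101.1 N/m

k = 100 N/m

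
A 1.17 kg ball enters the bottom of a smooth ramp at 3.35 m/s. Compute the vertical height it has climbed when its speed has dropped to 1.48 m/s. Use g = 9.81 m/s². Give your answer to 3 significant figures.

h = 0.460 m

Conservation of energy: ½mv₁² = ½mv₂² + mgh
h = (v₁² − v₂²)/(2g) = (3.35² − 1.48²)/(2 × 9.81) = 0.4604 m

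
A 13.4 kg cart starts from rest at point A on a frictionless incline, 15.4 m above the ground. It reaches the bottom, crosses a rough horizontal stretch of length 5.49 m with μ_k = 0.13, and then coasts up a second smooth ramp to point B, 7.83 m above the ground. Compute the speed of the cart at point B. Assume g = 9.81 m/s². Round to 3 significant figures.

v = 11.6 m/s

Energy at A: mgh₁ = (13.4)(9.81)(15.4) = 2024.4 J
Friction loss: W_f = μ_k mg d = 93.82 J
At B: ½mv² + mgh₂ = mgh₁ − W_f
½mv² = 2024.4 − 93.82 − 1029.3 = 901.29 J
v = √(2 × 901.29/13.4) = 11.60 m/s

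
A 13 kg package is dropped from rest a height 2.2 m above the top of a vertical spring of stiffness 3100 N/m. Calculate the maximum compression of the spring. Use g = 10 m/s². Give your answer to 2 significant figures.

Measuring PE from the top of the relaxed spring, at max compression the package has dropped H + x with zero KE, so:
mg(H + x) = ½kx²
½(3100)x² − (13)(10)x − (13)(10)(2.2) = 0
1550x² − 130.0x − 286.0 = 0
x = [130.0 + √(16900 + 1.7732e+06)]/(2 × 1550) = 0.4735 m

x = 0.47 m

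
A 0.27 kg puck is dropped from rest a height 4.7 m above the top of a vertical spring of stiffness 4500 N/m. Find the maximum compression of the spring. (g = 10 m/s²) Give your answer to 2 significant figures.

Measuring PE from the top of the relaxed spring, at max compression the puck has dropped H + x with zero KE, so:
mg(H + x) = ½kx²
½(4500)x² − (0.27)(10)x − (0.27)(10)(4.7) = 0
2250x² − 2.700x − 12.69 = 0
x = [2.700 + √(7.290 + 114210)]/(2 × 2250) = 0.07570 m

x = 0.076 m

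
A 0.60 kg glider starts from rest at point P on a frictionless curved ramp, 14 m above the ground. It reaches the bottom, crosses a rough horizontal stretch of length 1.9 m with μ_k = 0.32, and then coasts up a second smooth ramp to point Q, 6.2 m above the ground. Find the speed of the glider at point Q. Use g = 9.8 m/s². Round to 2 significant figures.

v = 12 m/s

Energy at P: mgh₁ = (0.60)(9.8)(14) = 82.320 J
Friction loss: W_f = μ_k mg d = 3.575 J
At Q: ½mv² + mgh₂ = mgh₁ − W_f
½mv² = 82.320 − 3.575 − 36.456 = 42.289 J
v = √(2 × 42.289/0.60) = 11.87 m/s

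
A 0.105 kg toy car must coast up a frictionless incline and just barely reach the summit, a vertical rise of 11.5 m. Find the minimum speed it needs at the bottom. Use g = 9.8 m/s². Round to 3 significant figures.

v = 15.0 m/s

At the top it is momentarily at rest, so all KE converts to PE: ½mv² = mgh
v = √(2gh) = √(2 × 9.8 × 11.5) = 15.01 m/s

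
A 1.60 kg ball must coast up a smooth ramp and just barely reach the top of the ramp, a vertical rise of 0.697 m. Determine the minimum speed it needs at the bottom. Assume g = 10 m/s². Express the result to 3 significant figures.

v = 3.73 m/s

At the top it is momentarily at rest, so all KE converts to PE: ½mv² = mgh
v = √(2gh) = √(2 × 10 × 0.697) = 3.734 m/s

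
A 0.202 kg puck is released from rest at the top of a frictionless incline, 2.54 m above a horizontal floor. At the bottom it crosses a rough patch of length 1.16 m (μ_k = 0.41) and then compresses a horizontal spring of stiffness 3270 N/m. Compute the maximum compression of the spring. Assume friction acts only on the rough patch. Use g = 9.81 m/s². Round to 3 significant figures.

Initial energy: E₁ = mgh = (0.202)(9.81)(2.54) = 5.0333 J
Friction removes W_f = μ_k mg d = (0.41)(0.202)(9.81)(1.16) = 0.9425 J
Energy reaching the spring: E = 5.0333 − 0.9425 = 4.0909 J
At max compression ½kx² = E ⇒ x = √(2E/k) = √(2 × 4.0909/3270) = 0.05002 m

x = 0.0500 m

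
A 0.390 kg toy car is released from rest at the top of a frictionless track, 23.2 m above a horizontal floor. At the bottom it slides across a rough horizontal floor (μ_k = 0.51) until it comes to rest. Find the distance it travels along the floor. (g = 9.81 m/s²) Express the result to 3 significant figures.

Energy bookkeeping (friction removes W_f = μ_k N d):
At rest all PE has been dissipated by friction: mgh = μ_k m g d
d = h/μ_k = 23.2/0.51 = 45.49 m

d = 45.5 m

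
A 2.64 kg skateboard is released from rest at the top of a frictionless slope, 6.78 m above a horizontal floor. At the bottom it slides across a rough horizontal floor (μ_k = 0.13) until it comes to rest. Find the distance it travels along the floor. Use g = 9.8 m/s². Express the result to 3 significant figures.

Energy bookkeeping (friction removes W_f = μ_k N d):
At rest all PE has been dissipated by friction: mgh = μ_k m g d
d = h/μ_k = 6.78/0.13 = 52.15 m

d = 52.2 m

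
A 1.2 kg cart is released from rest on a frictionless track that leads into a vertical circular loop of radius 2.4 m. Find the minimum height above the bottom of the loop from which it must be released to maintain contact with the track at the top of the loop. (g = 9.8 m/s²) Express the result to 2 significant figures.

At the top, for minimum speed gravity alone supplies the centripetal force: mg = mv_top²/r ⇒ v_top² = gr = 23.52 m²/s²
Energy conservation from release height h to the top (height 2r): mgh = ½mv_top² + mg(2r)
h = v_top²/(2g) + 2r = r/2 + 2r = 5r/2 = 6.000 m

h = 6.0 m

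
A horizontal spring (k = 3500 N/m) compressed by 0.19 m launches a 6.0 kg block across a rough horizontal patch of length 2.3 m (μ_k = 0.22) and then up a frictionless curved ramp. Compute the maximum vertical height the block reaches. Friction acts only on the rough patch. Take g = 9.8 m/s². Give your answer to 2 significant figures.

Spring energy: E₀ = ½kx² = ½(3500)(0.19)² = 63.175 J
Friction: W_f = μ_k mg d = (0.22)(6.0)(9.8)(2.3) = 29.75 J
Energy at base of ramp: E = 63.175 − 29.75 = 33.422 J
At max height all remaining energy is PE: mgh = E ⇒ h = E/(mg) = 33.422/(6.0 × 9.8) = 0.5684 m

h = 0.57 m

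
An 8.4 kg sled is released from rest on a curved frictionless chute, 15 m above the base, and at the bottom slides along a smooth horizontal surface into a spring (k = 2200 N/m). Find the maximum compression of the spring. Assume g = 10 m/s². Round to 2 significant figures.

At max compression the sled is momentarily at rest: mgh = ½kx²
x = √(2mgh/k) = √(2 × 8.4 × 10 × 15 / 2200) = 1.070 m

x = 1.1 m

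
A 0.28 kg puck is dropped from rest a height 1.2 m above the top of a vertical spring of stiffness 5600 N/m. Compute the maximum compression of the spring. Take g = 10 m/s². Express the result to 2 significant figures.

x = 0.035 m

Let x be the compression. The total drop is H + x, and the puck is instantaneously at rest at max compression, so energy conservation gives:
mg(H + x) = ½kx²
½(5600)x² − (0.28)(10)x − (0.28)(10)(1.2) = 0
2800x² − 2.800x − 3.360 = 0
x = [2.800 + √(7.840 + 37632)]/(2 × 2800) = 0.03514 m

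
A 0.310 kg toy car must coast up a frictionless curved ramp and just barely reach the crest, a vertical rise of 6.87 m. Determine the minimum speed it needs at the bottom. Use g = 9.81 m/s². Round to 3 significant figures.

At the top it is momentarily at rest, so all KE converts to PE: ½mv² = mgh
v = √(2gh) = √(2 × 9.81 × 6.87) = 11.61 m/s

v = 11.6 m/s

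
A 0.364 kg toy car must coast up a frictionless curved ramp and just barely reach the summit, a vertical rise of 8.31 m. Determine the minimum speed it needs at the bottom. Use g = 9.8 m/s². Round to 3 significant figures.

At the top it is momentarily at rest, so all KE converts to PE: ½mv² = mgh
v = √(2gh) = √(2 × 9.8 × 8.31) = 12.76 m/s

v = 12.8 m/s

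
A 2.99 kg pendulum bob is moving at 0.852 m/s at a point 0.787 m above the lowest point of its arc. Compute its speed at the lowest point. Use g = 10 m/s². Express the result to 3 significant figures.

Energy conservation between the two points: ½mv₀² + mgh = ½mv²
v² = v₀² + 2gh = (0.852)² + 2(10)(0.787) = 16.466
v = √16.466 = 4.058 m/s

v = 4.06 m/s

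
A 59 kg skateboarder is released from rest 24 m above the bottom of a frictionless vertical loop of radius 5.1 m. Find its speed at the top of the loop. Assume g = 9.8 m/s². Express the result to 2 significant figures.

Energy conservation: mgh = ½mv_top² + mg(2r)
v_top² = 2g(h − 2r) = 2(9.8)(24 − 10.20) = 270.5
v_top = 16.45 m/s

v = 16 m/s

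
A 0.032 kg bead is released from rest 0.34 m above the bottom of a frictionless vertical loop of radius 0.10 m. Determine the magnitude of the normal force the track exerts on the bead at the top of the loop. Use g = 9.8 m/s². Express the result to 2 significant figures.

N = 0.56 N

Energy from release to top (height 2r): mgh = ½mv_top² + mg(2r)
v_top² = 2g(h − 2r) = 2(9.8)(0.34 − 0.2000) = 2.7440 m²/s²
At the top, both N and weight point toward the centre: N + mg = mv_top²/r
N = m(v_top²/r − g) = 0.032(2.7440/0.10 − 9.8) = 0.5645 N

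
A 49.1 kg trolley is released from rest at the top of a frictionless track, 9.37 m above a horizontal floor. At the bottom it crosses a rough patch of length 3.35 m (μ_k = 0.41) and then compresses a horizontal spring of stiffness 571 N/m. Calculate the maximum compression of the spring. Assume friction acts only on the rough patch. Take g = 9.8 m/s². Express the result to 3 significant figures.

Initial energy: E₁ = mgh = (49.1)(9.8)(9.37) = 4508.7 J
Friction removes W_f = μ_k mg d = (0.41)(49.1)(9.8)(3.35) = 660.9 J
Energy reaching the spring: E = 4508.7 − 660.9 = 3847.8 J
At max compression ½kx² = E ⇒ x = √(2E/k) = √(2 × 3847.8/571) = 3.671 m

x = 3.67 m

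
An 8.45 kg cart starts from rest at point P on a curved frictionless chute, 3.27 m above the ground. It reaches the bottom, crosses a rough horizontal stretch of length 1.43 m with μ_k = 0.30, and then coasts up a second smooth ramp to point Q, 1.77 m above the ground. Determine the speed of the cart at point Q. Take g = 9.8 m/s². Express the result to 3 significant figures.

v = 4.58 m/s

Energy at P: mgh₁ = (8.45)(9.8)(3.27) = 270.79 J
Friction loss: W_f = μ_k mg d = 35.53 J
At Q: ½mv² + mgh₂ = mgh₁ − W_f
½mv² = 270.79 − 35.53 − 146.57 = 88.690 J
v = √(2 × 88.690/8.45) = 4.582 m/s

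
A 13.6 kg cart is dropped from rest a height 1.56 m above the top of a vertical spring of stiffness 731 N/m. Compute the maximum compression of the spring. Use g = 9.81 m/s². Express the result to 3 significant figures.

Take the reference level at the top of the uncompressed spring. At max compression the cart has fallen H + x and is momentarily at rest:
mg(H + x) = ½kx²
½(731)x² − (13.6)(9.81)x − (13.6)(9.81)(1.56) = 0
365.5x² − 133.4x − 208.1 = 0
x = [133.4 + √(17800 + 304285)]/(2 × 365.5) = 0.9589 m

x = 0.959 m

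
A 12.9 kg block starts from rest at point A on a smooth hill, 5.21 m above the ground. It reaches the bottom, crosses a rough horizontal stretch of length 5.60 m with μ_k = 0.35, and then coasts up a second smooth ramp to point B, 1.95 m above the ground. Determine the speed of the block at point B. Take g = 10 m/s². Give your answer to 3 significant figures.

v = 5.10 m/s

Energy at A: mgh₁ = (12.9)(10)(5.21) = 672.09 J
Friction loss: W_f = μ_k mg d = 252.8 J
At B: ½mv² + mgh₂ = mgh₁ − W_f
½mv² = 672.09 − 252.8 − 251.55 = 167.70 J
v = √(2 × 167.70/12.9) = 5.099 m/s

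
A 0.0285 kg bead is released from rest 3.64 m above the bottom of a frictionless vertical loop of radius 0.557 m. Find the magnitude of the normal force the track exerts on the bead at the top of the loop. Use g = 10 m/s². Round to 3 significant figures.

Energy from release to top (height 2r): mgh = ½mv_top² + mg(2r)
v_top² = 2g(h − 2r) = 2(10)(3.64 − 1.114) = 50.520 m²/s²
At the top, both N and weight point toward the centre: N + mg = mv_top²/r
N = m(v_top²/r − g) = 0.0285(50.520/0.557 − 10) = 2.300 N

N = 2.30 N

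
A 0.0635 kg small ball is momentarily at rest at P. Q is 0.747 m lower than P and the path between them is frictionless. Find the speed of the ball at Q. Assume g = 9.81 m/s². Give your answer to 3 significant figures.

Energy conservation between the two points: mgh = ½mv²
The mass cancels from both sides.
v = √(2gh) = √(2 × 9.81 × 0.747) = √14.656 = 3.828 m/s

v = 3.83 m/s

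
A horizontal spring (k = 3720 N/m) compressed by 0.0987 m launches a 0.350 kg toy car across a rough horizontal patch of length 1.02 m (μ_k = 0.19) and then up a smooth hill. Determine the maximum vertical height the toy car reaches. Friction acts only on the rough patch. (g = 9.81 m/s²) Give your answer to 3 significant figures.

Spring energy: E₀ = ½kx² = ½(3720)(0.0987)² = 18.120 J
Friction: W_f = μ_k mg d = (0.19)(0.350)(9.81)(1.02) = 0.6654 J
Energy at base of ramp: E = 18.120 − 0.6654 = 17.454 J
At max height all remaining energy is PE: mgh = E ⇒ h = E/(mg) = 17.454/(0.350 × 9.81) = 5.083 m

h = 5.08 m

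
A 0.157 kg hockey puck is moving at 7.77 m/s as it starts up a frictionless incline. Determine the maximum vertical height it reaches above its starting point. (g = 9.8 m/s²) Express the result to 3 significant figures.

By energy conservation, ½mv² = mgh
h = v²/(2g) = 7.77²/(2 × 9.8) = 3.080 m

h = 3.08 m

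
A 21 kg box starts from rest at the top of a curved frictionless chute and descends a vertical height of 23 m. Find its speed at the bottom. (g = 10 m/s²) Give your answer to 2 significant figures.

v = 21 m/s

Mechanical energy is conserved (no friction): mgh = ½mv²
v = √(2gh) = √(2 × 10 × 23) = √460.00 = 21.45 m/s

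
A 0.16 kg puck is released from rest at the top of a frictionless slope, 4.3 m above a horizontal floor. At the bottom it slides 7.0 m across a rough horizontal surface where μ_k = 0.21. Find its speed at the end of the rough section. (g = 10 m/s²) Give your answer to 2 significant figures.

v = 7.5 m/s

Energy bookkeeping (friction removes W_f = μ_k N d):
mgh = ½mv² + μ_k m g d
W_f = μ_k mg d = (0.21)(0.16)(10)(7.0) = 2.352 J
½mv² = mgh − W_f = 6.8800 − 2.352 = 4.5280 J
v = √(2 × 4.5280/0.16) = 7.523 m/s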